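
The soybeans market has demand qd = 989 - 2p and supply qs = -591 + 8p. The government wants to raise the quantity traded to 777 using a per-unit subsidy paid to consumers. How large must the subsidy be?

Required subsidy s = 65 per unit

At q = 777, invert demand for the buyer price: pb = (989 − 777)/2 = 106; invert supply for the seller price: ps = (777 − (-591))/8 = 171.
The subsidy must fill the gap: s = ps − pb = 171 − 106 = 65.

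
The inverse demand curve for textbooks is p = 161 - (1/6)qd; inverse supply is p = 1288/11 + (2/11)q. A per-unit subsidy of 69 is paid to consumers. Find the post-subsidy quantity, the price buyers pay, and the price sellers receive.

Pre-subsidy: 161 - (1/6)q = 1288/11 + (2/11)q gives q* = 126 and p* = 140.
With the rebate, buyers effectively pay pb = ps − 69, where ps is the price sellers receive.
On the curves, pb = 161 - (1/6)q and ps = 1288/11 + (2/11)q; the wedge ps − pb = 69 gives 1288/11 + (2/11)q − (161 - (1/6)q) = 69, so q' = 324.
Then pb = 161 − (1/6)·324 = 107 and ps = 1288/11 + (2/11)·324 = 176.

q' = 324; buyers pay 107; sellers receive 176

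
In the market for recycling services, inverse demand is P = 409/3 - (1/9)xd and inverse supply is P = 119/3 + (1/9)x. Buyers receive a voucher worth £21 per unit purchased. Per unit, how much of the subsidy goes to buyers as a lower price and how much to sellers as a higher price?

Pre-subsidy: 409/3 - (1/9)x = 119/3 + (1/9)x gives x* = 435 and P* = 88.
With the rebate, buyers effectively pay Pb = Ps − 21, where Ps is the price sellers receive.
On the curves, Pb = 409/3 - (1/9)x and Ps = 119/3 + (1/9)x; the wedge Ps − Pb = 21 gives 119/3 + (1/9)x − (409/3 - (1/9)x) = 21, so x' = 529.5.
Then Pb = 409/3 − (1/9)·529.5 = 77.5 and Ps = 119/3 + (1/9)·529.5 = 98.5.
Buyers' price falls by P* − Pb = 88 − 77.5 = 10.5; sellers' price rises by Ps − P* = 98.5 − 88 = 10.5.

Buyers gain £10.5 per unit; sellers gain £10.5 per unit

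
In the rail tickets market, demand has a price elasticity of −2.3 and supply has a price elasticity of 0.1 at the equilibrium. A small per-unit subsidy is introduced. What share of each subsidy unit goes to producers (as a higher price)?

For a small subsidy around the equilibrium, the benefit split depends on the relative slopes, which at a point are proportional to the elasticities.
Buyer share = εs/(εs + |εd|) = 0.1/(0.1 + 2.3) = 1/24; seller share = |εd|/(εs + |εd|) = 23/24.
So producers capture 23/24 of the subsidy.

Producer share = 23/24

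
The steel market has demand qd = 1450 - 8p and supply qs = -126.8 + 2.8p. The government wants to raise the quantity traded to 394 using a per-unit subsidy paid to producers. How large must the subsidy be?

At q = 394, invert demand for the buyer price: pb = (1450 − 394)/8 = 132; invert supply for the seller price: ps = (394 − (-126.8))/2.8 = 186.
The subsidy must fill the gap: s = ps − pb = 186 − 132 = 54.

Required subsidy s = 54 per unit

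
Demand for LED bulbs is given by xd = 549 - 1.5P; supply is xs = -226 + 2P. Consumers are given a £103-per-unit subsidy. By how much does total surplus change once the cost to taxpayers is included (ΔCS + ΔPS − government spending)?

Pre-subsidy: 549 - 1.5P = -226 + 2P gives P* = 1550/7, x* = 1518/7.
With the rebate, buyers effectively pay Pb = Ps − 103, where Ps is the price sellers receive.
Demand in terms of Ps becomes xd = 549 − 1.5(Ps − 103) = 703.5 - 1.5Ps. Setting this equal to supply: 703.5 - 1.5Ps = -226 + 2Ps, so Ps = 1859/7.
Buyers pay Pb = 1859/7 − 103 = 1138/7; x' = -226 + 2·(1859/7) = 2136/7.
ΔCS = ½(1518/7 + 2136/7)(1550/7 − 1138/7) = 107532/7; ΔPS = ½(1518/7 + 2136/7)(1859/7 − 1550/7) = 80649/7.
Government spending = 103 × 2136/7 = 220008/7.
Net change = 107532/7 + 80649/7 − 220008/7 = -31827/7. The loss equals the DWL triangle ½·103·618/7.

Net change in total surplus = -31827/7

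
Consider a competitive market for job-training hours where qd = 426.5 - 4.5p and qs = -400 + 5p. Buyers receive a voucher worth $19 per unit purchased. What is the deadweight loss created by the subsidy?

Deadweight loss = $427.5

Pre-subsidy: 426.5 - 4.5p = -400 + 5p gives p* = 87, q* = 35.
With the rebate, buyers effectively pay pb = ps − 19, where ps is the price sellers receive.
Demand in terms of ps becomes qd = 426.5 − 4.5(ps − 19) = 512 - 4.5ps. Setting this equal to supply: 512 - 4.5ps = -400 + 5ps, so ps = 96.
Buyers pay pb = 96 − 19 = 77; q' = -400 + 5·96 = 80.
The subsidy expands output by 80 − 35 = 45 past the efficient level; on those units the gap between marginal cost and willingness to pay runs from 0 up to 19.
DWL = ½ × 19 × 45 = 427.5.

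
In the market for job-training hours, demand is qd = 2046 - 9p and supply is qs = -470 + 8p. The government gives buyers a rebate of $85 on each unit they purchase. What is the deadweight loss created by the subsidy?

Pre-subsidy: 2046 - 9p = -470 + 8p gives p* = 148, q* = 714.
With the rebate, buyers effectively pay pb = ps − 85, where ps is the price sellers receive.
Demand in terms of ps becomes qd = 2046 − 9(ps − 85) = 2811 - 9ps. Setting this equal to supply: 2811 - 9ps = -470 + 8ps, so ps = 193.
Buyers pay pb = 193 − 85 = 108; q' = -470 + 8·193 = 1074.
The subsidy expands output by 1074 − 714 = 360 past the efficient level; on those units the gap between marginal cost and willingness to pay runs from 0 up to 85.
DWL = ½ × 85 × 360 = 15300.

Deadweight loss = $15300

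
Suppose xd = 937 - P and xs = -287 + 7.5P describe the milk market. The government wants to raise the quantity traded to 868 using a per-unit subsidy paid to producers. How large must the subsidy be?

Required subsidy s = 85 per unit

At x = 868, invert demand for the buyer price: Pb = (937 − 868)/1 = 69; invert supply for the seller price: Ps = (868 − (-287))/7.5 = 154.
The subsidy must fill the gap: s = Ps − Pb = 154 − 69 = 85.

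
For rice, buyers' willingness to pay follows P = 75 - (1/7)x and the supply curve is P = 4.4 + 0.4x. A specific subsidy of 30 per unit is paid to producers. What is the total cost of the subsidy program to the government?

Pre-subsidy: 75 - (1/7)x = 4.4 + 0.4x gives x* = 2471/19 and P* = 1072/19.
With the subsidy, sellers receive Ps = Pb + 30 for each unit, where Pb is the price buyers pay.
On the curves, Pb = 75 - (1/7)x and Ps = 4.4 + 0.4x; the wedge Ps − Pb = 30 gives 4.4 + 0.4x − (75 - (1/7)x) = 30, so x' = 3521/19.
Then Pb = 75 − (1/7)·(3521/19) = 922/19 and Ps = 4.4 + 0.4·(3521/19) = 1492/19.
Government outlay = subsidy × quantity = 30 × 3521/19 = 105630/19.

Government cost = 105630/19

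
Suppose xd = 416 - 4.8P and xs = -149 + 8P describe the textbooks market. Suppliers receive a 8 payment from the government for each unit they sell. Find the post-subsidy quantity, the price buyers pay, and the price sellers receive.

x' = 228.125; buyers pay 39.140625; sellers receive 47.140625

Pre-subsidy: 416 - 4.8P = -149 + 8P gives P* = 44.140625, x* = 204.125.
With the subsidy, sellers receive Ps = Pb + 8 for each unit, where Pb is the price buyers pay.
Supply in terms of Pb becomes xs = -149 + 8(Pb + 8) = -85 + 8Pb. Setting this equal to demand: 416 - 4.8Pb = -85 + 8Pb, so Pb = 39.140625.
Sellers receive Ps = 39.140625 + 8 = 47.140625; x' = 416 − 4.8·39.140625 = 228.125.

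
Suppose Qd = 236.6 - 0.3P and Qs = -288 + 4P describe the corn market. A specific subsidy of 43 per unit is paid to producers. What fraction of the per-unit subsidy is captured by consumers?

Pre-subsidy: 236.6 - 0.3P = -288 + 4P gives P* = 122, Q* = 200.
With the subsidy, sellers receive Ps = Pb + 43 for each unit, where Pb is the price buyers pay.
Supply in terms of Pb becomes Qs = -288 + 4(Pb + 43) = -116 + 4Pb. Setting this equal to demand: 236.6 - 0.3Pb = -116 + 4Pb, so Pb = 82.
Sellers receive Ps = 82 + 43 = 125; Q' = 236.6 − 0.3·82 = 212.
Buyers' price falls by P* − Pb = 122 − 82 = 40; sellers' price rises by Ps − P* = 125 − 122 = 3.
So consumers capture 40/43 = 40/43 of each unit of subsidy.

Consumer share = 40/43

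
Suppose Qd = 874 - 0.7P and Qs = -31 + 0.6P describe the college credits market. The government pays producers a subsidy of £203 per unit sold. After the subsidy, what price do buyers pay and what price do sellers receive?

Pre-subsidy: 874 - 0.7P = -31 + 0.6P gives P* = 9050/13, Q* = 5027/13.
With the subsidy, sellers receive Ps = Pb + 203 for each unit, where Pb is the price buyers pay.
Supply in terms of Pb becomes Qs = -31 + 0.6(Pb + 203) = 90.8 + 0.6Pb. Setting this equal to demand: 874 - 0.7Pb = 90.8 + 0.6Pb, so Pb = 7832/13.
Sellers receive Ps = 7832/13 + 203 = 10471/13; Q' = 874 − 0.7·(7832/13) = 29398/65.

Buyers pay 7832/13; sellers receive 10471/13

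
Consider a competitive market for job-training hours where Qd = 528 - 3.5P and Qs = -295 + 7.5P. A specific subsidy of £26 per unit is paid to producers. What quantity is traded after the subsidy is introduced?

Q' = 3610/11

Pre-subsidy: 528 - 3.5P = -295 + 7.5P gives P* = 823/11, Q* = 5855/22.
With the subsidy, sellers receive Ps = Pb + 26 for each unit, where Pb is the price buyers pay.
Supply in terms of Pb becomes Qs = -295 + 7.5(Pb + 26) = -100 + 7.5Pb. Setting this equal to demand: 528 - 3.5Pb = -100 + 7.5Pb, so Pb = 628/11.
Sellers receive Ps = 628/11 + 26 = 914/11; Q' = 528 − 3.5·(628/11) = 3610/11.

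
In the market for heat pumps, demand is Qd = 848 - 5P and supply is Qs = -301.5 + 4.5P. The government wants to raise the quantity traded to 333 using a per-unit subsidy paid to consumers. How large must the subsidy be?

At Q = 333, invert demand for the buyer price: Pb = (848 − 333)/5 = 103; invert supply for the seller price: Ps = (333 − (-301.5))/4.5 = 141.
The subsidy must fill the gap: s = Ps − Pb = 141 − 103 = 38.

Required subsidy s = 38 per unit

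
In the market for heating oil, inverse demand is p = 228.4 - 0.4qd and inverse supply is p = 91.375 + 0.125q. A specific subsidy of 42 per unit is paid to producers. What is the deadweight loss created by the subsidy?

Pre-subsidy: 228.4 - 0.4q = 91.375 + 0.125q gives q* = 261 and p* = 124.
With the subsidy, sellers receive ps = pb + 42 for each unit, where pb is the price buyers pay.
On the curves, pb = 228.4 - 0.4q and ps = 91.375 + 0.125q; the wedge ps − pb = 42 gives 91.375 + 0.125q − (228.4 - 0.4q) = 42, so q' = 341.
Then pb = 228.4 − 0.4·341 = 92 and ps = 91.375 + 0.125·341 = 134.
The subsidy expands output by 341 − 261 = 80 past the efficient level; on those units the gap between marginal cost and willingness to pay runs from 0 up to 42.
DWL = ½ × 42 × 80 = 1680.

Deadweight loss = 1680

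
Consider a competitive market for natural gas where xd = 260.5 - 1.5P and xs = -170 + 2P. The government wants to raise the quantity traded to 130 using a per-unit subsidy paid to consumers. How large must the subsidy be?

Required subsidy s = 63 per unit

At x = 130, invert demand for the buyer price: Pb = (260.5 − 130)/1.5 = 87; invert supply for the seller price: Ps = (130 − (-170))/2 = 150.
The subsidy must fill the gap: s = Ps − Pb = 150 − 87 = 63.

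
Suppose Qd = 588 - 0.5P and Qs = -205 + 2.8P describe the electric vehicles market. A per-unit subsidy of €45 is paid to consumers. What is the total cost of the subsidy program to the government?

Government cost = 241035/11

Pre-subsidy: 588 - 0.5P = -205 + 2.8P gives P* = 7930/33, Q* = 15439/33.
With the rebate, buyers effectively pay Pb = Ps − 45, where Ps is the price sellers receive.
Demand in terms of Ps becomes Qd = 588 − 0.5(Ps − 45) = 610.5 - 0.5Ps. Setting this equal to supply: 610.5 - 0.5Ps = -205 + 2.8Ps, so Ps = 8155/33.
Buyers pay Pb = 8155/33 − 45 = 6670/33; Q' = -205 + 2.8·(8155/33) = 16069/33.
Government outlay = subsidy × quantity = 45 × 16069/33 = 241035/11.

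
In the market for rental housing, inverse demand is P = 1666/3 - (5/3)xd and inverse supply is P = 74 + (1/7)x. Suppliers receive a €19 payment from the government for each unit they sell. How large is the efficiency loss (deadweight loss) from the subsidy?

Pre-subsidy: 1666/3 - (5/3)x = 74 + (1/7)x gives x* = 266 and P* = 112.
With the subsidy, sellers receive Ps = Pb + 19 for each unit, where Pb is the price buyers pay.
On the curves, Pb = 1666/3 - (5/3)x and Ps = 74 + (1/7)x; the wedge Ps − Pb = 19 gives 74 + (1/7)x − (1666/3 - (5/3)x) = 19, so x' = 276.5.
Then Pb = 1666/3 − (5/3)·276.5 = 94.5 and Ps = 74 + (1/7)·276.5 = 113.5.
The subsidy expands output by 276.5 − 266 = 10.5 past the efficient level; on those units the gap between marginal cost and willingness to pay runs from 0 up to 19.
DWL = ½ × 19 × 10.5 = 99.75.

Deadweight loss = €99.75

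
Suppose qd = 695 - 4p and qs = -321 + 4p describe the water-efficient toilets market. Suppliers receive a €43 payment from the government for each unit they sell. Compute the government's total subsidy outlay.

Government cost = €11739

Pre-subsidy: 695 - 4p = -321 + 4p gives p* = 127, q* = 187.
With the subsidy, sellers receive ps = pb + 43 for each unit, where pb is the price buyers pay.
Supply in terms of pb becomes qs = -321 + 4(pb + 43) = -149 + 4pb. Setting this equal to demand: 695 - 4pb = -149 + 4pb, so pb = 105.5.
Sellers receive ps = 105.5 + 43 = 148.5; q' = 695 − 4·105.5 = 273.
Government outlay = subsidy × quantity = 43 × 273 = 11739.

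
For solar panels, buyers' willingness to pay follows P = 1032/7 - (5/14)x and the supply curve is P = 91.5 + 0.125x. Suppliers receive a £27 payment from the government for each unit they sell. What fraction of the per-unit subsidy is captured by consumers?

Consumer share = 20/27

Pre-subsidy: 1032/7 - (5/14)x = 91.5 + 0.125x gives x* = 116 and P* = 106.
With the subsidy, sellers receive Ps = Pb + 27 for each unit, where Pb is the price buyers pay.
On the curves, Pb = 1032/7 - (5/14)x and Ps = 91.5 + 0.125x; the wedge Ps − Pb = 27 gives 91.5 + 0.125x − (1032/7 - (5/14)x) = 27, so x' = 172.
Then Pb = 1032/7 − (5/14)·172 = 86 and Ps = 91.5 + 0.125·172 = 113.
Buyers' price falls by P* − Pb = 106 − 86 = 20; sellers' price rises by Ps − P* = 113 − 106 = 7.
So consumers capture 20/27 = 20/27 of each unit of subsidy.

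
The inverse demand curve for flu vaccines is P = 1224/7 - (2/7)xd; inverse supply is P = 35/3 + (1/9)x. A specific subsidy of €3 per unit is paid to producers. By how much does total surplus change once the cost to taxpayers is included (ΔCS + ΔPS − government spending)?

Net change in total surplus = -€11.34

Pre-subsidy: 1224/7 - (2/7)x = 35/3 + (1/9)x gives x* = 411.24 and P* = 57.36.
With the subsidy, sellers receive Ps = Pb + 3 for each unit, where Pb is the price buyers pay.
On the curves, Pb = 1224/7 - (2/7)x and Ps = 35/3 + (1/9)x; the wedge Ps − Pb = 3 gives 35/3 + (1/9)x − (1224/7 - (2/7)x) = 3, so x' = 418.8.
Then Pb = 1224/7 − (2/7)·418.8 = 55.2 and Ps = 35/3 + (1/9)·418.8 = 58.2.
ΔCS = ½(411.24 + 418.8)(57.36 − 55.2) = 896.4432; ΔPS = ½(411.24 + 418.8)(58.2 − 57.36) = 348.6168.
Government spending = 3 × 418.8 = 1256.4.
Net change = 896.4432 + 348.6168 − 1256.4 = -11.34. The loss equals the DWL triangle ½·3·7.56.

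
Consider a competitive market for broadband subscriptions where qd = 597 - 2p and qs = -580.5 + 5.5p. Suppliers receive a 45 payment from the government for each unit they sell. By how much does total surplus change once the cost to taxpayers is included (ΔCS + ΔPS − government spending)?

Pre-subsidy: 597 - 2p = -580.5 + 5.5p gives p* = 157, q* = 283.
With the subsidy, sellers receive ps = pb + 45 for each unit, where pb is the price buyers pay.
Supply in terms of pb becomes qs = -580.5 + 5.5(pb + 45) = -333 + 5.5pb. Setting this equal to demand: 597 - 2pb = -333 + 5.5pb, so pb = 124.
Sellers receive ps = 124 + 45 = 169; q' = 597 − 2·124 = 349.
ΔCS = ½(283 + 349)(157 − 124) = 10428; ΔPS = ½(283 + 349)(169 − 157) = 3792.
Government spending = 45 × 349 = 15705.
Net change = 10428 + 3792 − 15705 = -1485. The loss equals the DWL triangle ½·45·66.

Net change in total surplus = -1485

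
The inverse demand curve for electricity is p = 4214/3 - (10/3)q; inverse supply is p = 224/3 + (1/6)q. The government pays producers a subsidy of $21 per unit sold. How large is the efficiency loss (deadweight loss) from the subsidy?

Deadweight loss = $63

Pre-subsidy: 4214/3 - (10/3)q = 224/3 + (1/6)q gives q* = 380 and p* = 138.
With the subsidy, sellers receive ps = pb + 21 for each unit, where pb is the price buyers pay.
On the curves, pb = 4214/3 - (10/3)q and ps = 224/3 + (1/6)q; the wedge ps − pb = 21 gives 224/3 + (1/6)q − (4214/3 - (10/3)q) = 21, so q' = 386.
Then pb = 4214/3 − (10/3)·386 = 118 and ps = 224/3 + (1/6)·386 = 139.
The subsidy expands output by 386 − 380 = 6 past the efficient level; on those units the gap between marginal cost and willingness to pay runs from 0 up to 21.
DWL = ½ × 21 × 6 = 63.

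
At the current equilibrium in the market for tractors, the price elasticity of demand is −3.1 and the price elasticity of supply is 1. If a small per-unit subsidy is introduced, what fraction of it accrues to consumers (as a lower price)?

For a small subsidy around the equilibrium, the benefit split depends on the relative slopes, which at a point are proportional to the elasticities.
Buyer share = εs/(εs + |εd|) = 1/(1 + 3.1) = 10/41; seller share = |εd|/(εs + |εd|) = 31/41.

Consumer share = 10/41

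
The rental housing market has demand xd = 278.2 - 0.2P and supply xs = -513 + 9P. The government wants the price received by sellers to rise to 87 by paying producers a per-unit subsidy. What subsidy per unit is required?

Required subsidy s = 46 per unit

At a seller price of 87, quantity supplied is -513 + 9·87 = 270.
Buyers absorb 270 only when they pay Pb with 278.2 − 0.2·Pb = 270, i.e. Pb = 41.
s = Ps − Pb = 87 − 41 = 46.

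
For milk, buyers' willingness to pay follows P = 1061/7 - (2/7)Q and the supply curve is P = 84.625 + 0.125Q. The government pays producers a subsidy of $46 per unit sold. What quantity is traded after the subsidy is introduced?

Pre-subsidy: 1061/7 - (2/7)Q = 84.625 + 0.125Q gives Q* = 163 and P* = 105.
With the subsidy, sellers receive Ps = Pb + 46 for each unit, where Pb is the price buyers pay.
On the curves, Pb = 1061/7 - (2/7)Q and Ps = 84.625 + 0.125Q; the wedge Ps − Pb = 46 gives 84.625 + 0.125Q − (1061/7 - (2/7)Q) = 46, so Q' = 275.
Then Pb = 1061/7 − (2/7)·275 = 73 and Ps = 84.625 + 0.125·275 = 119.

Q' = 275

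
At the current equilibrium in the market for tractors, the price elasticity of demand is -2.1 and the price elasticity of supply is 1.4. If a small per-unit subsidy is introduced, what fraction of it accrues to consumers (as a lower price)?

For a small subsidy around the equilibrium, the benefit split depends on the relative slopes, which at a point are proportional to the elasticities.
Buyer share = εs/(εs + |εd|) = 1.4/(1.4 + 2.1) = 0.4; seller share = |εd|/(εs + |εd|) = 0.6.

Consumer share = 0.4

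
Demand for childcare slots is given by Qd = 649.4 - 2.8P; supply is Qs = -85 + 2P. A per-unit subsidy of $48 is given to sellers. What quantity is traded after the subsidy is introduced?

Q' = 277

Pre-subsidy: 649.4 - 2.8P = -85 + 2P gives P* = 153, Q* = 221.
With the subsidy, sellers receive Ps = Pb + 48 for each unit, where Pb is the price buyers pay.
Supply in terms of Pb becomes Qs = -85 + 2(Pb + 48) = 11 + 2Pb. Setting this equal to demand: 649.4 - 2.8Pb = 11 + 2Pb, so Pb = 133.
Sellers receive Ps = 133 + 48 = 181; Q' = 649.4 − 2.8·133 = 277.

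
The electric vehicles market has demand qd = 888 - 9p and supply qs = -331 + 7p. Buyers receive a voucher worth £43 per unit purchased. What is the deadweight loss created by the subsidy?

Pre-subsidy: 888 - 9p = -331 + 7p gives p* = 76.1875, q* = 202.3125.
With the rebate, buyers effectively pay pb = ps − 43, where ps is the price sellers receive.
Demand in terms of ps becomes qd = 888 − 9(ps − 43) = 1275 - 9ps. Setting this equal to supply: 1275 - 9ps = -331 + 7ps, so ps = 100.375.
Buyers pay pb = 100.375 − 43 = 57.375; q' = -331 + 7·100.375 = 371.625.
The subsidy expands output by 371.625 − 202.3125 = 169.3125 past the efficient level; on those units the gap between marginal cost and willingness to pay runs from 0 up to 43.
DWL = ½ × 43 × 169.3125 = 3640.21875.

Deadweight loss = £3640.21875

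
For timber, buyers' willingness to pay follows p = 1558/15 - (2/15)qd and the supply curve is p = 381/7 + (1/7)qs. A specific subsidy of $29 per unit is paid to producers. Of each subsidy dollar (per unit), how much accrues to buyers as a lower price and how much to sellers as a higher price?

Pre-subsidy: 1558/15 - (2/15)q = 381/7 + (1/7)q gives q* = 179 and p* = 80.
With the subsidy, sellers receive ps = pb + 29 for each unit, where pb is the price buyers pay.
On the curves, pb = 1558/15 - (2/15)q and ps = 381/7 + (1/7)q; the wedge ps − pb = 29 gives 381/7 + (1/7)q − (1558/15 - (2/15)q) = 29, so q' = 284.
Then pb = 1558/15 − (2/15)·284 = 66 and ps = 381/7 + (1/7)·284 = 95.
Buyers' price falls by p* − pb = 80 − 66 = 14; sellers' price rises by ps − p* = 95 − 80 = 15.

Buyers gain $14 per unit; sellers gain $15 per unit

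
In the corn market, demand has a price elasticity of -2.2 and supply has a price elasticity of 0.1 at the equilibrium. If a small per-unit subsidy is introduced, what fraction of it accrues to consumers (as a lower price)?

For a small subsidy around the equilibrium, the benefit split depends on the relative slopes, which at a point are proportional to the elasticities.
Buyer share = εs/(εs + |εd|) = 0.1/(0.1 + 2.2) = 1/23; seller share = |εd|/(εs + |εd|) = 22/23.

Consumer share = 1/23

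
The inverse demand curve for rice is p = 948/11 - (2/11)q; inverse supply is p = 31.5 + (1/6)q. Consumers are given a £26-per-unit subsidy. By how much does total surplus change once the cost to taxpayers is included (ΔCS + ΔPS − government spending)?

Net change in total surplus = -22308/23

Pre-subsidy: 948/11 - (2/11)q = 31.5 + (1/6)q gives q* = 3609/23 and p* = 1326/23.
With the rebate, buyers effectively pay pb = ps − 26, where ps is the price sellers receive.
On the curves, pb = 948/11 - (2/11)q and ps = 31.5 + (1/6)q; the wedge ps − pb = 26 gives 31.5 + (1/6)q − (948/11 - (2/11)q) = 26, so q' = 5325/23.
Then pb = 948/11 − (2/11)·(5325/23) = 1014/23 and ps = 31.5 + (1/6)·(5325/23) = 1612/23.
ΔCS = ½(3609/23 + 5325/23)(1326/23 − 1014/23) = 1393704/529; ΔPS = ½(3609/23 + 5325/23)(1612/23 − 1326/23) = 1277562/529.
Government spending = 26 × 5325/23 = 138450/23.
Net change = 1393704/529 + 1277562/529 − 138450/23 = -22308/23. The loss equals the DWL triangle ½·26·1716/23.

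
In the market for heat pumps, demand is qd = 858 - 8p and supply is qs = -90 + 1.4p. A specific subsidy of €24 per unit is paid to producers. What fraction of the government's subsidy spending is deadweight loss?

Pre-subsidy: 858 - 8p = -90 + 1.4p gives p* = 4740/47, q* = 2406/47.
With the subsidy, sellers receive ps = pb + 24 for each unit, where pb is the price buyers pay.
Supply in terms of pb becomes qs = -90 + 1.4(pb + 24) = -56.4 + 1.4pb. Setting this equal to demand: 858 - 8pb = -56.4 + 1.4pb, so pb = 4572/47.
Sellers receive ps = 4572/47 + 24 = 5700/47; q' = 858 − 8·(4572/47) = 3750/47.
ΔCS = ½(2406/47 + 3750/47)(4740/47 − 4572/47) = 517104/2209; ΔPS = ½(2406/47 + 3750/47)(5700/47 − 4740/47) = 2954880/2209.
Government spending = 24 × 3750/47 = 90000/47.
DWL = ½ × 24 × (3750/47 − 2406/47) = 16128/47; fraction = (16128/47) / (90000/47) = 0.1792.

DWL / government spending = 0.1792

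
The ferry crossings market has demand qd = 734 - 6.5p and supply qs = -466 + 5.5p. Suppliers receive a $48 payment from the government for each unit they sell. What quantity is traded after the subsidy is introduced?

q' = 227

Pre-subsidy: 734 - 6.5p = -466 + 5.5p gives p* = 100, q* = 84.
With the subsidy, sellers receive ps = pb + 48 for each unit, where pb is the price buyers pay.
Supply in terms of pb becomes qs = -466 + 5.5(pb + 48) = -202 + 5.5pb. Setting this equal to demand: 734 - 6.5pb = -202 + 5.5pb, so pb = 78.
Sellers receive ps = 78 + 48 = 126; q' = 734 − 6.5·78 = 227.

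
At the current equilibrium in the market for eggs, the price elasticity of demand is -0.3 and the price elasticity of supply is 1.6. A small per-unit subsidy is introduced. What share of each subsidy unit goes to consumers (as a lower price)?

Consumer share = 16/19

For a small subsidy around the equilibrium, the benefit split depends on the relative slopes, which at a point are proportional to the elasticities.
Buyer share = εs/(εs + |εd|) = 1.6/(1.6 + 0.3) = 16/19; seller share = |εd|/(εs + |εd|) = 3/19.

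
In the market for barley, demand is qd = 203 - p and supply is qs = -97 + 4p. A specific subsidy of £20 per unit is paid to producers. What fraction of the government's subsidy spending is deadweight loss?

Pre-subsidy: 203 - p = -97 + 4p gives p* = 60, q* = 143.
With the subsidy, sellers receive ps = pb + 20 for each unit, where pb is the price buyers pay.
Supply in terms of pb becomes qs = -97 + 4(pb + 20) = -17 + 4pb. Setting this equal to demand: 203 - pb = -17 + 4pb, so pb = 44.
Sellers receive ps = 44 + 20 = 64; q' = 203 − 1·44 = 159.
ΔCS = ½(143 + 159)(60 − 44) = 2416; ΔPS = ½(143 + 159)(64 − 60) = 604.
Government spending = 20 × 159 = 3180.
DWL = ½ × 20 × (159 − 143) = 160; fraction = 160 / 3180 = 8/159.

DWL / government spending = 8/159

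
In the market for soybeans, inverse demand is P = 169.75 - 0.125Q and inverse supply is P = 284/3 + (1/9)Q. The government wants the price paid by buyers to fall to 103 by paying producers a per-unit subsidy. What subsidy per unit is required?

At a buyer price of 103, quantity demanded is 1358 − 8·103 = 534.
Sellers supply 534 only when they receive Ps = 284/3 + (1/9)·534 = 154.
s = Ps − Pb = 154 − 103 = 51.

Required subsidy s = 51 per unit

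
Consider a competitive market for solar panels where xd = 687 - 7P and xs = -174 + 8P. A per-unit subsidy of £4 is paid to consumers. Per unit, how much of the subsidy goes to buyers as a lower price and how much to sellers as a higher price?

Buyers gain 32/15 per unit; sellers gain 28/15 per unit

Pre-subsidy: 687 - 7P = -174 + 8P gives P* = 57.4, x* = 285.2.
With the rebate, buyers effectively pay Pb = Ps − 4, where Ps is the price sellers receive.
Demand in terms of Ps becomes xd = 687 − 7(Ps − 4) = 715 - 7Ps. Setting this equal to supply: 715 - 7Ps = -174 + 8Ps, so Ps = 889/15.
Buyers pay Pb = 889/15 − 4 = 829/15; x' = -174 + 8·(889/15) = 4502/15.
Buyers' price falls by P* − Pb = 57.4 − 829/15 = 32/15; sellers' price rises by Ps − P* = 889/15 − 57.4 = 28/15.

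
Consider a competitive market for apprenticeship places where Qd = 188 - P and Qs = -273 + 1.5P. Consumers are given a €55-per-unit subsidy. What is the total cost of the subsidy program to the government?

Government cost = €2013

Pre-subsidy: 188 - P = -273 + 1.5P gives P* = 184.4, Q* = 3.6.
With the rebate, buyers effectively pay Pb = Ps − 55, where Ps is the price sellers receive.
Demand in terms of Ps becomes Qd = 188 − 1(Ps − 55) = 243 - Ps. Setting this equal to supply: 243 - Ps = -273 + 1.5Ps, so Ps = 206.4.
Buyers pay Pb = 206.4 − 55 = 151.4; Q' = -273 + 1.5·206.4 = 36.6.
Government outlay = subsidy × quantity = 55 × 36.6 = 2013.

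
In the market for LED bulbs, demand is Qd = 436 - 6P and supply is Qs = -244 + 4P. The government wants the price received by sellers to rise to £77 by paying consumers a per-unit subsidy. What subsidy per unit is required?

Required subsidy s = £15 per unit

At a seller price of 77, quantity supplied is -244 + 4·77 = 64.
Buyers absorb 64 only when they pay Pb with 436 − 6·Pb = 64, i.e. Pb = 62.
s = Ps − Pb = 77 − 62 = 15.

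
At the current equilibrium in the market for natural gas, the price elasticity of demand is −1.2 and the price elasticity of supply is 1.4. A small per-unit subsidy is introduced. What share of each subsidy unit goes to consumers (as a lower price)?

Consumer share = 7/13

For a small subsidy around the equilibrium, the benefit split depends on the relative slopes, which at a point are proportional to the elasticities.
Buyer share = εs/(εs + |εd|) = 1.4/(1.4 + 1.2) = 7/13; seller share = |εd|/(εs + |εd|) = 6/13.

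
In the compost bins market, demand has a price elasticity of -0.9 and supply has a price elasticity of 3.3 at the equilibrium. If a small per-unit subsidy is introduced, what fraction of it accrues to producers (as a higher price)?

For a small subsidy around the equilibrium, the benefit split depends on the relative slopes, which at a point are proportional to the elasticities.
Buyer share = εs/(εs + |εd|) = 3.3/(3.3 + 0.9) = 11/14; seller share = |εd|/(εs + |εd|) = 3/14.
So producers capture 3/14 of the subsidy.

Producer share = 3/14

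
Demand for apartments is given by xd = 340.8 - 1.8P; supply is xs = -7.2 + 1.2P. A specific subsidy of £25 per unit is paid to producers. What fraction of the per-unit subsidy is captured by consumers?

Consumer share = 0.4

Pre-subsidy: 340.8 - 1.8P = -7.2 + 1.2P gives P* = 116, x* = 132.
With the subsidy, sellers receive Ps = Pb + 25 for each unit, where Pb is the price buyers pay.
Supply in terms of Pb becomes xs = -7.2 + 1.2(Pb + 25) = 22.8 + 1.2Pb. Setting this equal to demand: 340.8 - 1.8Pb = 22.8 + 1.2Pb, so Pb = 106.
Sellers receive Ps = 106 + 25 = 131; x' = 340.8 − 1.8·106 = 150.
Buyers' price falls by P* − Pb = 116 − 106 = 10; sellers' price rises by Ps − P* = 131 − 116 = 15.
So consumers capture 10/25 = 0.4 of each unit of subsidy.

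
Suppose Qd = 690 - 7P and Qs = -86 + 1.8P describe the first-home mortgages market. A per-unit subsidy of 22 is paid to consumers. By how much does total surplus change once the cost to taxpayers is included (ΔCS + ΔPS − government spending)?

Pre-subsidy: 690 - 7P = -86 + 1.8P gives P* = 970/11, Q* = 800/11.
With the rebate, buyers effectively pay Pb = Ps − 22, where Ps is the price sellers receive.
Demand in terms of Ps becomes Qd = 690 − 7(Ps − 22) = 844 - 7Ps. Setting this equal to supply: 844 - 7Ps = -86 + 1.8Ps, so Ps = 2325/22.
Buyers pay Pb = 2325/22 − 22 = 1841/22; Q' = -86 + 1.8·(2325/22) = 2293/22.
ΔCS = ½(800/11 + 2293/22)(970/11 − 1841/22) = 35037/88; ΔPS = ½(800/11 + 2293/22)(2325/22 − 970/11) = 136255/88.
Government spending = 22 × 2293/22 = 2293.
Net change = 35037/88 + 136255/88 − 2293 = -346.5. The loss equals the DWL triangle ½·22·31.5.

Net change in total surplus = -346.5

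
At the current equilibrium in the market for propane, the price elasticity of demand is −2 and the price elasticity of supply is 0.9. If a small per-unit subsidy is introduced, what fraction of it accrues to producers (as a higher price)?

Producer share = 20/29

For a small subsidy around the equilibrium, the benefit split depends on the relative slopes, which at a point are proportional to the elasticities.
Buyer share = εs/(εs + |εd|) = 0.9/(0.9 + 2) = 9/29; seller share = |εd|/(εs + |εd|) = 20/29.
So producers capture 20/29 of the subsidy.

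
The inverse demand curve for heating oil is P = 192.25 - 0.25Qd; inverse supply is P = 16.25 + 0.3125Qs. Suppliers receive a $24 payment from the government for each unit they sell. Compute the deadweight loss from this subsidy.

Pre-subsidy: 192.25 - 0.25Q = 16.25 + 0.3125Q gives Q* = 2816/9 and P* = 4105/36.
With the subsidy, sellers receive Ps = Pb + 24 for each unit, where Pb is the price buyers pay.
On the curves, Pb = 192.25 - 0.25Q and Ps = 16.25 + 0.3125Q; the wedge Ps − Pb = 24 gives 16.25 + 0.3125Q − (192.25 - 0.25Q) = 24, so Q' = 3200/9.
Then Pb = 192.25 − 0.25·(3200/9) = 3721/36 and Ps = 16.25 + 0.3125·(3200/9) = 4585/36.
The subsidy expands output by 3200/9 − 2816/9 = 128/3 past the efficient level; on those units the gap between marginal cost and willingness to pay runs from 0 up to 24.
DWL = ½ × 24 × 128/3 = 512.

Deadweight loss = $512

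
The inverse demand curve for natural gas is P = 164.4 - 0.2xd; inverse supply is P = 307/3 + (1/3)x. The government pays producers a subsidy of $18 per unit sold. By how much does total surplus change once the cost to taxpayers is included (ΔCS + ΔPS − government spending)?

Net change in total surplus = -$303.75

Pre-subsidy: 164.4 - 0.2x = 307/3 + (1/3)x gives x* = 116.375 and P* = 141.125.
With the subsidy, sellers receive Ps = Pb + 18 for each unit, where Pb is the price buyers pay.
On the curves, Pb = 164.4 - 0.2x and Ps = 307/3 + (1/3)x; the wedge Ps − Pb = 18 gives 307/3 + (1/3)x − (164.4 - 0.2x) = 18, so x' = 150.125.
Then Pb = 164.4 − 0.2·150.125 = 134.375 and Ps = 307/3 + (1/3)·150.125 = 152.375.
ΔCS = ½(116.375 + 150.125)(141.125 − 134.375) = 899.4375; ΔPS = ½(116.375 + 150.125)(152.375 − 141.125) = 1499.0625.
Government spending = 18 × 150.125 = 2702.25.
Net change = 899.4375 + 1499.0625 − 2702.25 = -303.75. The loss equals the DWL triangle ½·18·33.75.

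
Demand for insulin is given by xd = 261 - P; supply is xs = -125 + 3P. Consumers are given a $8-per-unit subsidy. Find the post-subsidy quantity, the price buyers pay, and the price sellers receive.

Pre-subsidy: 261 - P = -125 + 3P gives P* = 96.5, x* = 164.5.
With the rebate, buyers effectively pay Pb = Ps − 8, where Ps is the price sellers receive.
Demand in terms of Ps becomes xd = 261 − 1(Ps − 8) = 269 - Ps. Setting this equal to supply: 269 - Ps = -125 + 3Ps, so Ps = 98.5.
Buyers pay Pb = 98.5 − 8 = 90.5; x' = -125 + 3·98.5 = 170.5.

x' = 170.5; buyers pay $90.5; sellers receive $98.5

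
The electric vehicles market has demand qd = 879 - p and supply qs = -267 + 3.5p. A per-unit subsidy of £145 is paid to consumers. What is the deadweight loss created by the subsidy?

Deadweight loss = 147175/18

Pre-subsidy: 879 - p = -267 + 3.5p gives p* = 764/3, q* = 1873/3.
With the rebate, buyers effectively pay pb = ps − 145, where ps is the price sellers receive.
Demand in terms of ps becomes qd = 879 − 1(ps − 145) = 1024 - ps. Setting this equal to supply: 1024 - ps = -267 + 3.5ps, so ps = 2582/9.
Buyers pay pb = 2582/9 − 145 = 1277/9; q' = -267 + 3.5·(2582/9) = 6634/9.
The subsidy expands output by 6634/9 − 1873/3 = 1015/9 past the efficient level; on those units the gap between marginal cost and willingness to pay runs from 0 up to 145.
DWL = ½ × 145 × 1015/9 = 147175/18.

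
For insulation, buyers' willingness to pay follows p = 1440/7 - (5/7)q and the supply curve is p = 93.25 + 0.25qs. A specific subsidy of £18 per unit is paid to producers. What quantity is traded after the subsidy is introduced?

Pre-subsidy: 1440/7 - (5/7)q = 93.25 + 0.25q gives q* = 3149/27 and p* = 3305/27.
With the subsidy, sellers receive ps = pb + 18 for each unit, where pb is the price buyers pay.
On the curves, pb = 1440/7 - (5/7)q and ps = 93.25 + 0.25q; the wedge ps − pb = 18 gives 93.25 + 0.25q − (1440/7 - (5/7)q) = 18, so q' = 3653/27.
Then pb = 1440/7 − (5/7)·(3653/27) = 2945/27 and ps = 93.25 + 0.25·(3653/27) = 3431/27.

q' = 3653/27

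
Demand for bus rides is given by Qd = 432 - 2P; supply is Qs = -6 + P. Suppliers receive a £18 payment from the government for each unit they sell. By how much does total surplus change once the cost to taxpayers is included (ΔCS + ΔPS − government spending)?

Pre-subsidy: 432 - 2P = -6 + P gives P* = 146, Q* = 140.
With the subsidy, sellers receive Ps = Pb + 18 for each unit, where Pb is the price buyers pay.
Supply in terms of Pb becomes Qs = -6 + 1(Pb + 18) = 12 + Pb. Setting this equal to demand: 432 - 2Pb = 12 + Pb, so Pb = 140.
Sellers receive Ps = 140 + 18 = 158; Q' = 432 − 2·140 = 152.
ΔCS = ½(140 + 152)(146 − 140) = 876; ΔPS = ½(140 + 152)(158 − 146) = 1752.
Government spending = 18 × 152 = 2736.
Net change = 876 + 1752 − 2736 = -108. The loss equals the DWL triangle ½·18·12.

Net change in total surplus = -£108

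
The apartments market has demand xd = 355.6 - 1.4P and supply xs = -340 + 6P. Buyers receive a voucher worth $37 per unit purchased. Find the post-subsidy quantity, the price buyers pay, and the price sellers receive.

x' = 266; buyers pay $64; sellers receive $101

Pre-subsidy: 355.6 - 1.4P = -340 + 6P gives P* = 94, x* = 224.
With the rebate, buyers effectively pay Pb = Ps − 37, where Ps is the price sellers receive.
Demand in terms of Ps becomes xd = 355.6 − 1.4(Ps − 37) = 407.4 - 1.4Ps. Setting this equal to supply: 407.4 - 1.4Ps = -340 + 6Ps, so Ps = 101.
Buyers pay Pb = 101 − 37 = 64; x' = -340 + 6·101 = 266.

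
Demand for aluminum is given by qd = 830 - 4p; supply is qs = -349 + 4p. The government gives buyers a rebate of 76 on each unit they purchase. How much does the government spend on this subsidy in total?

Pre-subsidy: 830 - 4p = -349 + 4p gives p* = 147.375, q* = 240.5.
With the rebate, buyers effectively pay pb = ps − 76, where ps is the price sellers receive.
Demand in terms of ps becomes qd = 830 − 4(ps − 76) = 1134 - 4ps. Setting this equal to supply: 1134 - 4ps = -349 + 4ps, so ps = 185.375.
Buyers pay pb = 185.375 − 76 = 109.375; q' = -349 + 4·185.375 = 392.5.
Government outlay = subsidy × quantity = 76 × 392.5 = 29830.

Government cost = 29830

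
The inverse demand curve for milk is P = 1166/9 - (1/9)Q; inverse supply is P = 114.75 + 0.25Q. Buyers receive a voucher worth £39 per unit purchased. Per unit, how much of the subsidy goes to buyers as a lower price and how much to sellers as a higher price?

Buyers gain £12 per unit; sellers gain £27 per unit

Pre-subsidy: 1166/9 - (1/9)Q = 114.75 + 0.25Q gives Q* = 41 and P* = 125.
With the rebate, buyers effectively pay Pb = Ps − 39, where Ps is the price sellers receive.
On the curves, Pb = 1166/9 - (1/9)Q and Ps = 114.75 + 0.25Q; the wedge Ps − Pb = 39 gives 114.75 + 0.25Q − (1166/9 - (1/9)Q) = 39, so Q' = 149.
Then Pb = 1166/9 − (1/9)·149 = 113 and Ps = 114.75 + 0.25·149 = 152.
Buyers' price falls by P* − Pb = 125 − 113 = 12; sellers' price rises by Ps − P* = 152 − 125 = 27.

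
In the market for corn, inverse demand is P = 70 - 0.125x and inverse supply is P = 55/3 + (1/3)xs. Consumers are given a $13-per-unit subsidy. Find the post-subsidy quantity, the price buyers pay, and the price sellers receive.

x' = 1552/11; buyers pay 576/11; sellers receive 719/11

Pre-subsidy: 70 - 0.125x = 55/3 + (1/3)x gives x* = 1240/11 and P* = 615/11.
With the rebate, buyers effectively pay Pb = Ps − 13, where Ps is the price sellers receive.
On the curves, Pb = 70 - 0.125x and Ps = 55/3 + (1/3)x; the wedge Ps − Pb = 13 gives 55/3 + (1/3)x − (70 - 0.125x) = 13, so x' = 1552/11.
Then Pb = 70 − 0.125·(1552/11) = 576/11 and Ps = 55/3 + (1/3)·(1552/11) = 719/11.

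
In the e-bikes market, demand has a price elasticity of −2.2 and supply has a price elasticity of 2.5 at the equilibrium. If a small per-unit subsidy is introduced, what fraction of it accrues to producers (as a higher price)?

Producer share = 22/47

For a small subsidy around the equilibrium, the benefit split depends on the relative slopes, which at a point are proportional to the elasticities.
Buyer share = εs/(εs + |εd|) = 2.5/(2.5 + 2.2) = 25/47; seller share = |εd|/(εs + |εd|) = 22/47.
So producers capture 22/47 of the subsidy.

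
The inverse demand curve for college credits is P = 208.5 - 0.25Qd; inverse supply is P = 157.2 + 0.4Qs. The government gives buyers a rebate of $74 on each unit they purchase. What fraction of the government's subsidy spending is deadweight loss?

Pre-subsidy: 208.5 - 0.25Q = 157.2 + 0.4Q gives Q* = 1026/13 and P* = 2454/13.
With the rebate, buyers effectively pay Pb = Ps − 74, where Ps is the price sellers receive.
On the curves, Pb = 208.5 - 0.25Q and Ps = 157.2 + 0.4Q; the wedge Ps − Pb = 74 gives 157.2 + 0.4Q − (208.5 - 0.25Q) = 74, so Q' = 2506/13.
Then Pb = 208.5 − 0.25·(2506/13) = 2084/13 and Ps = 157.2 + 0.4·(2506/13) = 3046/13.
ΔCS = ½(1026/13 + 2506/13)(2454/13 − 2084/13) = 653420/169; ΔPS = ½(1026/13 + 2506/13)(3046/13 − 2454/13) = 1045472/169.
Government spending = 74 × 2506/13 = 185444/13.
DWL = ½ × 74 × (2506/13 − 1026/13) = 54760/13; fraction = (54760/13) / (185444/13) = 370/1253.

DWL / government spending = 370/1253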